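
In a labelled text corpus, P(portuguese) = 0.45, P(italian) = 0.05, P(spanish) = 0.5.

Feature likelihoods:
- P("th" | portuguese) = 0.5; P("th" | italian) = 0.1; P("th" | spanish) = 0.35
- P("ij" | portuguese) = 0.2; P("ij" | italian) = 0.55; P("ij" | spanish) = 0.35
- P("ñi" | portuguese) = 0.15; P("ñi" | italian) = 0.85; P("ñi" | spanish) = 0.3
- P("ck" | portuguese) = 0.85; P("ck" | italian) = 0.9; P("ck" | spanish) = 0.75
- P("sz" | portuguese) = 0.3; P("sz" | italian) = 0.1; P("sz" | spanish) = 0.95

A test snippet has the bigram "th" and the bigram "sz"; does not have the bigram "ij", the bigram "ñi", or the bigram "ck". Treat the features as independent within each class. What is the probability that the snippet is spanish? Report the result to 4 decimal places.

portuguese: 0.45 × 0.5 × (1−0.2) × (1−0.15) × (1−0.85) × 0.3 = 0.006885
italian: 0.05 × 0.1 × (1−0.55) × (1−0.85) × (1−0.9) × 0.1 = 0.000003375
spanish: 0.5 × 0.35 × (1−0.35) × (1−0.3) × (1−0.75) × 0.95 = 0.0189109375
P(spanish | x) = 0.0189109375 / 0.0257993125 ≈ 0.7330

0.7330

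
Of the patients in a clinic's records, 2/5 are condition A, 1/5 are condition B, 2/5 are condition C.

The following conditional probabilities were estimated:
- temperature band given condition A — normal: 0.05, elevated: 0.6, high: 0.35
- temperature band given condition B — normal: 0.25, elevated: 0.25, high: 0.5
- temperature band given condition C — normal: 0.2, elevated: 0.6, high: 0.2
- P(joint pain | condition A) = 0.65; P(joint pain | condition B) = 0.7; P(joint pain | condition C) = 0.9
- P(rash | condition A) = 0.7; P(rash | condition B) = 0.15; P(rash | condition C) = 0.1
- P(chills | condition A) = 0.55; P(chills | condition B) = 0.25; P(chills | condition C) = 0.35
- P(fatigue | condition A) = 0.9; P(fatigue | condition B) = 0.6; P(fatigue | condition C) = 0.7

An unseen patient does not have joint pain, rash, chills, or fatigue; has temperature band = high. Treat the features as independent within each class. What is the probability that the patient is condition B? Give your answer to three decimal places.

0.787

condition A: 0.4 × 0.35 × (1−0.65) × (1−0.7) × (1−0.55) × (1−0.9) = 0.0006615
condition B: 0.2 × 0.5 × (1−0.7) × (1−0.15) × (1−0.25) × (1−0.6) = 0.00765
condition C: 0.4 × 0.2 × (1−0.9) × (1−0.1) × (1−0.35) × (1−0.7) = 0.001404
P(condition B | x) = 0.00765 / 0.0097155 ≈ 0.787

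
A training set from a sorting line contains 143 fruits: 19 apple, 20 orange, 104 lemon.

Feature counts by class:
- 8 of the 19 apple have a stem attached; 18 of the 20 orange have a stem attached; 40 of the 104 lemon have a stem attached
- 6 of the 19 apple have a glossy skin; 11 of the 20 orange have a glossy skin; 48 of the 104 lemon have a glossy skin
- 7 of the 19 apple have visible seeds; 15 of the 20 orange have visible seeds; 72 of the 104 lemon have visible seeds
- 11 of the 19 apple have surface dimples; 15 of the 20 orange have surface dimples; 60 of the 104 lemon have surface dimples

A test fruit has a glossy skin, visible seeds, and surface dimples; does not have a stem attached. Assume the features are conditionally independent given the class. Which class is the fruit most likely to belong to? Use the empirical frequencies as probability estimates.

apple: (19/143) × (11/19) × (6/19) × (7/19) × (11/19) ≈ 0.00518129
orange: (20/143) × (2/20) × (11/20) × (15/20) × (15/20) ≈ 0.00432692
lemon: (104/143) × (64/104) × (48/104) × (72/104) × (60/104) ≈ 0.0825028
Highest score → lemon.

lemon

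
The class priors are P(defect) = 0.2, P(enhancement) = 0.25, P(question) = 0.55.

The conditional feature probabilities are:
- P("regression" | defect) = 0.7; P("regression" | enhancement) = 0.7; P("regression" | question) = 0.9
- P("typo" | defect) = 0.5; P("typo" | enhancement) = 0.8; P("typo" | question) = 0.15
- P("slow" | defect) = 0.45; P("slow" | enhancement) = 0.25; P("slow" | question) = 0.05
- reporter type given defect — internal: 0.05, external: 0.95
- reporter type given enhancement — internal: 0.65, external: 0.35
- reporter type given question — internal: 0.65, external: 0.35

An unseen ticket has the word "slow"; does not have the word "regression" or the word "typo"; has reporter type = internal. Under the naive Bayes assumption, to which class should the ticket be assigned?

defect: 0.2 × (1−0.7) × (1−0.5) × 0.45 × 0.05 = 0.000675
enhancement: 0.25 × (1−0.7) × (1−0.8) × 0.25 × 0.65 = 0.0024375
question: 0.55 × (1−0.9) × (1−0.15) × 0.05 × 0.65 = 0.001519375
Highest score → enhancement.

enhancement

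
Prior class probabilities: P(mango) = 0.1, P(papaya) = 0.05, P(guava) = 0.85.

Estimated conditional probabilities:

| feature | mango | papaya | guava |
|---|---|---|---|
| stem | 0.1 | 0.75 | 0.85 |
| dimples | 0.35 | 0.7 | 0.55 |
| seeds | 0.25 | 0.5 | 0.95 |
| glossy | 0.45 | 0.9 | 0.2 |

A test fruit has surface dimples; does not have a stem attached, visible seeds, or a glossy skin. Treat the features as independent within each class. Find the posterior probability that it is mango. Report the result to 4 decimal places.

mango: 0.1 × (1−0.1) × 0.35 × (1−0.25) × (1−0.45) = 0.01299375
papaya: 0.05 × (1−0.75) × 0.7 × (1−0.5) × (1−0.9) = 0.0004375
guava: 0.85 × (1−0.85) × 0.55 × (1−0.95) × (1−0.2) = 0.002805
P(mango | x) = 0.01299375 / 0.01623625 ≈ 0.8003

0.8003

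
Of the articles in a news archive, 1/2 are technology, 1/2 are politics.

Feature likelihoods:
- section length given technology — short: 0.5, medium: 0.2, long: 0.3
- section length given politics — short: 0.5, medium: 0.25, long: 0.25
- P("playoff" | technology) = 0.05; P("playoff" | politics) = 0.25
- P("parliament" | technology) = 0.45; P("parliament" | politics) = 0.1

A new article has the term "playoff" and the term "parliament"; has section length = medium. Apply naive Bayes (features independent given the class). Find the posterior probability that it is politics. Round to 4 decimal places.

0.5814

technology: 0.5 × 0.2 × 0.05 × 0.45 = 0.00225
politics: 0.5 × 0.25 × 0.25 × 0.1 = 0.003125
P(politics | x) = 0.003125 / 0.005375 ≈ 0.5814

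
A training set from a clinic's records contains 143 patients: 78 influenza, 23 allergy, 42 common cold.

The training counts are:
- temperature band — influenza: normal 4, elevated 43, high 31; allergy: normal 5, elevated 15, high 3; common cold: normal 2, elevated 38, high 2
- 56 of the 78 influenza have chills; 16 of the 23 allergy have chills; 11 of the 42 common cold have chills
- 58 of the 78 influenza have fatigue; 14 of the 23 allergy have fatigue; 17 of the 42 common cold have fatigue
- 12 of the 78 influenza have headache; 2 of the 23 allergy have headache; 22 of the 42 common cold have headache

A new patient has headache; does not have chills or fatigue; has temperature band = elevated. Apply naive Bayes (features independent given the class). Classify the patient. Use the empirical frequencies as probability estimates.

common cold

influenza: (78/143) × (43/78) × (22/78) × (20/78) × (12/78) ≈ 0.00334567
allergy: (23/143) × (15/23) × (7/23) × (9/23) × (2/23) ≈ 0.00108628
common cold: (42/143) × (38/42) × (31/42) × (25/42) × (22/42) ≈ 0.0611539
Highest score → common cold.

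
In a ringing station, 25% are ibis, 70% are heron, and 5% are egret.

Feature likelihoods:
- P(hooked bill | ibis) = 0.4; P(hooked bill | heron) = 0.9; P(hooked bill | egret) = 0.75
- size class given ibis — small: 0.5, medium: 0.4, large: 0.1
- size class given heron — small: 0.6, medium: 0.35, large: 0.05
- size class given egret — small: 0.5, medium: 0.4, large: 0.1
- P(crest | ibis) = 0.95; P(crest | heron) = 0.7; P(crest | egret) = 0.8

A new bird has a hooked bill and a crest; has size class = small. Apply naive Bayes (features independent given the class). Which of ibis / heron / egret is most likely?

ibis: 0.25 × 0.4 × 0.5 × 0.95 = 0.0475
heron: 0.7 × 0.9 × 0.6 × 0.7 = 0.2646
egret: 0.05 × 0.75 × 0.5 × 0.8 = 0.015
Highest score → heron.

heron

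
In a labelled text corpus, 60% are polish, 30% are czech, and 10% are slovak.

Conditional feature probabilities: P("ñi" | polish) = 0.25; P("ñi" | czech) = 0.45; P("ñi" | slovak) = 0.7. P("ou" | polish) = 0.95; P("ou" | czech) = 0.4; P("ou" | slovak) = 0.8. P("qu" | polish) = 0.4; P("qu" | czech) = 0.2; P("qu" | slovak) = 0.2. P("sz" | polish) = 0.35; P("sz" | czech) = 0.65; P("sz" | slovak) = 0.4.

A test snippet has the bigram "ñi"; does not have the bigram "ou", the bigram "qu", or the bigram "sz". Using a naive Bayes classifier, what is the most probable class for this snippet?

polish: 0.6 × 0.25 × (1−0.95) × (1−0.4) × (1−0.35) = 0.002925
czech: 0.3 × 0.45 × (1−0.4) × (1−0.2) × (1−0.65) = 0.02268
slovak: 0.1 × 0.7 × (1−0.8) × (1−0.2) × (1−0.4) = 0.00672
Highest score → czech.

czech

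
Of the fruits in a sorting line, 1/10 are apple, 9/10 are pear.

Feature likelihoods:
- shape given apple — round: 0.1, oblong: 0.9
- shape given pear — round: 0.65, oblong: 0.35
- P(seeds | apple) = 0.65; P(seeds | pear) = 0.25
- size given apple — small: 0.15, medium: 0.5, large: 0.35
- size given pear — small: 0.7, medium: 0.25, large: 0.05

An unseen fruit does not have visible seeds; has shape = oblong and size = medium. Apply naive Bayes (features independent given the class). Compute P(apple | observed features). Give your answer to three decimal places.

apple: 0.1 × 0.9 × (1−0.65) × 0.5 = 0.01575
pear: 0.9 × 0.35 × (1−0.25) × 0.25 = 0.0590625
P(apple | x) = 0.01575 / 0.0748125 ≈ 0.211

0.211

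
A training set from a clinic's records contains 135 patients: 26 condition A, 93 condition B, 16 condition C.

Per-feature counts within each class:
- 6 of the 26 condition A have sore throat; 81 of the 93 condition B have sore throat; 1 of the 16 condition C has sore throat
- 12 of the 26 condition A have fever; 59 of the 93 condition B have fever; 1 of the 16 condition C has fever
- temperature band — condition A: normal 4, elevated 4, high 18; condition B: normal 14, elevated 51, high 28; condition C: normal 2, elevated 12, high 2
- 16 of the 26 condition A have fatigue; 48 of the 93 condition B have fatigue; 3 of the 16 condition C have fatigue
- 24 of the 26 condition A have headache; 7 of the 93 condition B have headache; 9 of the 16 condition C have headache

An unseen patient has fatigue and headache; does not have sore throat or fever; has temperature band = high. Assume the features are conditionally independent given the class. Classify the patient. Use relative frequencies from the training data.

condition A

condition A: (26/135) × (20/26) × (14/26) × (18/26) × (16/26) × (24/26) ≈ 0.0313715
condition B: (93/135) × (12/93) × (34/93) × (28/93) × (48/93) × (7/93) ≈ 0.000380095
condition C: (16/135) × (15/16) × (15/16) × (2/16) × (3/16) × (9/16) = 0.001373291015625
Highest score → condition A.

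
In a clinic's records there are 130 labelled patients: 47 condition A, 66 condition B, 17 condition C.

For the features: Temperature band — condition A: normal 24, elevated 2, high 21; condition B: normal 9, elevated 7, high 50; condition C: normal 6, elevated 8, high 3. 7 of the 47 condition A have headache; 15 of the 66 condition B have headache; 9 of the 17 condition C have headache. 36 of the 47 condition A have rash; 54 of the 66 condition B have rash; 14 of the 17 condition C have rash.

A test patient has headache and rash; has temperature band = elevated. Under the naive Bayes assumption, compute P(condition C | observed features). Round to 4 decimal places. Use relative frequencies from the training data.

0.6951

condition A: (47/130) × (2/47) × (7/47) × (36/47) ≈ 0.00175506
condition B: (66/130) × (7/66) × (15/66) × (54/66) ≈ 0.0100127
condition C: (17/130) × (8/17) × (9/17) × (14/17) ≈ 0.0268299
P(condition C | x) = 0.0268299 / 0.03859766 ≈ 0.6951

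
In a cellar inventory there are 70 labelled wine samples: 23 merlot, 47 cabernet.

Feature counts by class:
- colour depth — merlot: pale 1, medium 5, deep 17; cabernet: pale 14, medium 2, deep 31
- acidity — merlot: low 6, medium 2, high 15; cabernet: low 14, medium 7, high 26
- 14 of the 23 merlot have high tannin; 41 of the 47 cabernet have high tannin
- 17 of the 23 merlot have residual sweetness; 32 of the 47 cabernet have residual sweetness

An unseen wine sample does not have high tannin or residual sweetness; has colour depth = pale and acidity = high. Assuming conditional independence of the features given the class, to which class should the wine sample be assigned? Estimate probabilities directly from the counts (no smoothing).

merlot: (23/70) × (1/23) × (15/23) × (9/23) × (6/23) ≈ 0.00095105
cabernet: (47/70) × (14/47) × (26/47) × (6/47) × (15/47) ≈ 0.00450767
Highest score → cabernet.

cabernet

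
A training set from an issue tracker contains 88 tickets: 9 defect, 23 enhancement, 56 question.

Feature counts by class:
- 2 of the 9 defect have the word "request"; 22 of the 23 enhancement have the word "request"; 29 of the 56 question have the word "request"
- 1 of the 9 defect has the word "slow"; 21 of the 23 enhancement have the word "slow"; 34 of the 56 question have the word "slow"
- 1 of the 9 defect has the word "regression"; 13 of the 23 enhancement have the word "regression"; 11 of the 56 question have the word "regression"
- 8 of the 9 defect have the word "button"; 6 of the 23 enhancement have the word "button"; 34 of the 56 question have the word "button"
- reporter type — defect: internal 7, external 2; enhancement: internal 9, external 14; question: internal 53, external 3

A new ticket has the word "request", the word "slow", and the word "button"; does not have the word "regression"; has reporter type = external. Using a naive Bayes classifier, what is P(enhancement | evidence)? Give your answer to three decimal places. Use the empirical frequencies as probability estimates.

defect: (9/88) × (2/9) × (1/9) × (8/9) × (8/9) × (2/9) ≈ 0.000443391
enhancement: (23/88) × (22/23) × (21/23) × (10/23) × (6/23) × (14/23) ≈ 0.0157589
question: (56/88) × (29/56) × (34/56) × (45/56) × (34/56) × (3/56) ≈ 0.00522944
P(enhancement | x) = 0.0157589 / 0.021431731 ≈ 0.735

0.735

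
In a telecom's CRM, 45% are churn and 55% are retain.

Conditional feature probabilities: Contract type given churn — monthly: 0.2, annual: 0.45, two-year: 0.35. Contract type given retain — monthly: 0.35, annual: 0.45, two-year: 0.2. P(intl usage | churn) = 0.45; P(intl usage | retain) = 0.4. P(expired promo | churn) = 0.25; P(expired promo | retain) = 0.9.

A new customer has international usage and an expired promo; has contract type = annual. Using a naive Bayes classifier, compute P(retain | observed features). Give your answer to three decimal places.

churn: 0.45 × 0.45 × 0.45 × 0.25 = 0.02278125
retain: 0.55 × 0.45 × 0.4 × 0.9 = 0.0891
P(retain | x) = 0.0891 / 0.11188125 ≈ 0.796

0.796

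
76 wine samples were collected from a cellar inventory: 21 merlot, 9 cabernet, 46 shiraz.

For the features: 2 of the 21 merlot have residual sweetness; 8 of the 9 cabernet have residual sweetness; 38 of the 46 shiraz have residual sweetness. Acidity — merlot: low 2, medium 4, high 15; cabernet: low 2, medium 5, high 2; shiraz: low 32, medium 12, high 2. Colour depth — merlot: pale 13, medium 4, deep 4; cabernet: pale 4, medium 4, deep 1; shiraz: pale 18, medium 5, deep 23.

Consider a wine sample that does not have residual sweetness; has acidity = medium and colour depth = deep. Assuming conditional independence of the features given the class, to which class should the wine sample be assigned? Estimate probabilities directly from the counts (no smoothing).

shiraz

merlot: (21/76) × (19/21) × (4/21) × (4/21) ≈ 0.00907029
cabernet: (9/76) × (1/9) × (5/9) × (1/9) ≈ 0.000812216
shiraz: (46/76) × (8/46) × (12/46) × (23/46) ≈ 0.01373
Highest score → shiraz.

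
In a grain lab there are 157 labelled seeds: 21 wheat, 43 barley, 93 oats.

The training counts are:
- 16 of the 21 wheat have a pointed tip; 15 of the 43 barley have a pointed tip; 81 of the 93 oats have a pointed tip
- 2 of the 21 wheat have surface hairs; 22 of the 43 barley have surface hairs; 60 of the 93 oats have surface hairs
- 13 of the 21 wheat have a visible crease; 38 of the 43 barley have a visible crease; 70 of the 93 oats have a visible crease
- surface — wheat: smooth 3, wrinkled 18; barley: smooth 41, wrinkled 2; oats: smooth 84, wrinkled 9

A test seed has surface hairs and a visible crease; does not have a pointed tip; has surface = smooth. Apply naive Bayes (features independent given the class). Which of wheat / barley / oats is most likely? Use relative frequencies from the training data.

wheat: (21/157) × (5/21) × (2/21) × (13/21) × (3/21) ≈ 0.00026823
barley: (43/157) × (28/43) × (22/43) × (38/43) × (41/43) ≈ 0.0768853
oats: (93/157) × (12/93) × (60/93) × (70/93) × (84/93) ≈ 0.0335244
Highest score → barley.

barley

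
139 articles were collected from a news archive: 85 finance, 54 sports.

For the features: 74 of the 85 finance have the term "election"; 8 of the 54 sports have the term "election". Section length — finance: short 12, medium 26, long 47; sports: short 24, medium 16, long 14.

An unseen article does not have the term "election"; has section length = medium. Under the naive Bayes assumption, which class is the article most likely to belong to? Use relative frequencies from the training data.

finance: (85/139) × (11/85) × (26/85) ≈ 0.0242065
sports: (54/139) × (46/54) × (16/54) ≈ 0.0980549
Highest score → sports.

sports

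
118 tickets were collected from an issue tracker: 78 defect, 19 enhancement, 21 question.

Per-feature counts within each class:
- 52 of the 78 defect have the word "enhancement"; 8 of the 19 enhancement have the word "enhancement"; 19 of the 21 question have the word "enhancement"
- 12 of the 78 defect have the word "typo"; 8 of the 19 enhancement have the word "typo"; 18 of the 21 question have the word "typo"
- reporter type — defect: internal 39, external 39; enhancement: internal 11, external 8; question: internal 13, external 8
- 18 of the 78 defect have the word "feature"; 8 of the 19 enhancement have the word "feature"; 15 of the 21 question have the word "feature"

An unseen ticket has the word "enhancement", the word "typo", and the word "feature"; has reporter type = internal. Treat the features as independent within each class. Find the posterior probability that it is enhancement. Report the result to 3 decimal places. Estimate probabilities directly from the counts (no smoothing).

defect: (78/118) × (52/78) × (12/78) × (39/78) × (18/78) ≈ 0.00782269
enhancement: (19/118) × (8/19) × (8/19) × (11/19) × (8/19) ≈ 0.00695857
question: (21/118) × (19/21) × (18/21) × (13/21) × (15/21) ≈ 0.0610268
P(enhancement | x) = 0.00695857 / 0.07580806 ≈ 0.092

0.092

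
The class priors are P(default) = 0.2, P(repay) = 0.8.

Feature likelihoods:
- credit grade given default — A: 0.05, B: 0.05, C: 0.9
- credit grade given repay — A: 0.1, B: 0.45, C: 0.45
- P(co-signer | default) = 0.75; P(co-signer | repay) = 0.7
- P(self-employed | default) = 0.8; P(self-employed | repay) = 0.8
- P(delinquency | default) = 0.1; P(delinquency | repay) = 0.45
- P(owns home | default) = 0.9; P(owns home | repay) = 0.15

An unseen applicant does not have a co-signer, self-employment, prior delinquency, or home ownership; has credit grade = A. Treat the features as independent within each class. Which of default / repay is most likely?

repay

default: 0.2 × 0.05 × (1−0.75) × (1−0.8) × (1−0.1) × (1−0.9) = 0.000045
repay: 0.8 × 0.1 × (1−0.7) × (1−0.8) × (1−0.45) × (1−0.15) = 0.002244
Highest score → repay.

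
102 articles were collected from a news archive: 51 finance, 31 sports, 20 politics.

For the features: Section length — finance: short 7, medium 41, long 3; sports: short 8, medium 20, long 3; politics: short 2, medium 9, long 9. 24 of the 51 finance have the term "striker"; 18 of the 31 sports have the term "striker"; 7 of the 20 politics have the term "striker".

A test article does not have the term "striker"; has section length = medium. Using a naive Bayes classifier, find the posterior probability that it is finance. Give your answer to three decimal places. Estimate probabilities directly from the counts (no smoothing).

0.604

finance: (51/102) × (41/51) × (27/51) ≈ 0.212803
sports: (31/102) × (20/31) × (13/31) ≈ 0.0822264
politics: (20/102) × (9/20) × (13/20) ≈ 0.0573529
P(finance | x) = 0.212803 / 0.3523823 ≈ 0.604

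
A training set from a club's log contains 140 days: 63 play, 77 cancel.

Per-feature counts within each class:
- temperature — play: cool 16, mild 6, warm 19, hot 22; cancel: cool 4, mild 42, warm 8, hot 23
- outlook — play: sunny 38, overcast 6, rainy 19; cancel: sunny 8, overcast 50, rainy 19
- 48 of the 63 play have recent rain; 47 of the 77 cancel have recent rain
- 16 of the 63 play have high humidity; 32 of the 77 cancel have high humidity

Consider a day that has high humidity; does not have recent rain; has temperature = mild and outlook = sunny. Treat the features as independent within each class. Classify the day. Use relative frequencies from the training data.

play: (63/140) × (6/63) × (38/63) × (15/63) × (16/63) ≈ 0.00156313
cancel: (77/140) × (42/77) × (8/77) × (30/77) × (32/77) ≈ 0.00504673
Highest score → cancel.

cancel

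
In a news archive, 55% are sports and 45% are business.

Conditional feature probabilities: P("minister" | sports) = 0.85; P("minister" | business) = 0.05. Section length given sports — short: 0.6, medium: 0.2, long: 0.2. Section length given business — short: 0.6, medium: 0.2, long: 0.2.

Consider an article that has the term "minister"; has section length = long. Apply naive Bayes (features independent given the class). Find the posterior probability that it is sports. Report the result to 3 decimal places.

0.954

sports: 0.55 × 0.85 × 0.2 = 0.0935
business: 0.45 × 0.05 × 0.2 = 0.0045
P(sports | x) = 0.0935 / 0.098 ≈ 0.954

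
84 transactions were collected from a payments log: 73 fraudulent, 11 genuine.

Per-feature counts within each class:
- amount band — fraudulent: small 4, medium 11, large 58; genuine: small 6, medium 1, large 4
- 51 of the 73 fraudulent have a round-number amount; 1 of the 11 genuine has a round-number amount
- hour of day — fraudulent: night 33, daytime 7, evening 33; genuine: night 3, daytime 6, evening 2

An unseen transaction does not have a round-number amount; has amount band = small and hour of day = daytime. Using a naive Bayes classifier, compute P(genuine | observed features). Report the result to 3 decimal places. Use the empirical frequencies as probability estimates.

0.963

fraudulent: (73/84) × (4/73) × (22/73) × (7/73) ≈ 0.00137612
genuine: (11/84) × (6/11) × (10/11) × (6/11) ≈ 0.0354191
P(genuine | x) = 0.0354191 / 0.03679522 ≈ 0.963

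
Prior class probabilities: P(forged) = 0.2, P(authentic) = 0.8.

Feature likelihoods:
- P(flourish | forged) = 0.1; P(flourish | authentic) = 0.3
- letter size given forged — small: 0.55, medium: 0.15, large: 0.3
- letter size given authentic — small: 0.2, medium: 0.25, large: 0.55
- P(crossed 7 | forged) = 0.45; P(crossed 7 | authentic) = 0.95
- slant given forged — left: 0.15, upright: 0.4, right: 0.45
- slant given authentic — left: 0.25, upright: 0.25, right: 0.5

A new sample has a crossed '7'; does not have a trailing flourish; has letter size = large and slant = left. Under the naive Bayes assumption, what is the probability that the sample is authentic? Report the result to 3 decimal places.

0.953

forged: 0.2 × (1−0.1) × 0.3 × 0.45 × 0.15 = 0.003645
authentic: 0.8 × (1−0.3) × 0.55 × 0.95 × 0.25 = 0.07315
P(authentic | x) = 0.07315 / 0.076795 ≈ 0.953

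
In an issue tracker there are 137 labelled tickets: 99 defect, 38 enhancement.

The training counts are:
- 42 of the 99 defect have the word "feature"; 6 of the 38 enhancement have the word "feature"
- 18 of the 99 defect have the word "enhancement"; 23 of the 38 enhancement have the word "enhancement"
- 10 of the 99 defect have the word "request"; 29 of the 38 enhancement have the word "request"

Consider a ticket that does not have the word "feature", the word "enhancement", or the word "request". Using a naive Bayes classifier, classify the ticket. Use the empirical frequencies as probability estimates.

defect

defect: (99/137) × (57/99) × (81/99) × (89/99) ≈ 0.306026
enhancement: (38/137) × (32/38) × (15/38) × (9/38) ≈ 0.0218372
Highest score → defect.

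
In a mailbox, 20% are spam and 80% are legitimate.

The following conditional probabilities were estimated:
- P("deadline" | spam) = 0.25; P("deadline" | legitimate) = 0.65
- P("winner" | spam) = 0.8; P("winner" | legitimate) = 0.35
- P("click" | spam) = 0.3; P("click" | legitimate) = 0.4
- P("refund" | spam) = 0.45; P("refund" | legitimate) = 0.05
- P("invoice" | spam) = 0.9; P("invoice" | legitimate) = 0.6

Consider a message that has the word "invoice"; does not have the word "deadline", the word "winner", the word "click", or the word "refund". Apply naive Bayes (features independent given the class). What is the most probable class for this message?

spam: 0.2 × (1−0.25) × (1−0.8) × (1−0.3) × (1−0.45) × 0.9 = 0.010395
legitimate: 0.8 × (1−0.65) × (1−0.35) × (1−0.4) × (1−0.05) × 0.6 = 0.062244
Highest score → legitimate.

legitimate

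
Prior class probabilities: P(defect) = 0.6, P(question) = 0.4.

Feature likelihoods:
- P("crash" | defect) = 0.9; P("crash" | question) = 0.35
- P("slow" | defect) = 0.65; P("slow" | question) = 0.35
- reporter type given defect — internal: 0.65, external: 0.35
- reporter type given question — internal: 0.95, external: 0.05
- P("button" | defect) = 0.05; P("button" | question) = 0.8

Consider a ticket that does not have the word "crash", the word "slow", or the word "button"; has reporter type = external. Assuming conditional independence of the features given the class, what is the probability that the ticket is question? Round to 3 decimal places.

0.195

defect: 0.6 × (1−0.9) × (1−0.65) × 0.35 × (1−0.05) = 0.0069825
question: 0.4 × (1−0.35) × (1−0.35) × 0.05 × (1−0.8) = 0.00169
P(question | x) = 0.00169 / 0.0086725 ≈ 0.195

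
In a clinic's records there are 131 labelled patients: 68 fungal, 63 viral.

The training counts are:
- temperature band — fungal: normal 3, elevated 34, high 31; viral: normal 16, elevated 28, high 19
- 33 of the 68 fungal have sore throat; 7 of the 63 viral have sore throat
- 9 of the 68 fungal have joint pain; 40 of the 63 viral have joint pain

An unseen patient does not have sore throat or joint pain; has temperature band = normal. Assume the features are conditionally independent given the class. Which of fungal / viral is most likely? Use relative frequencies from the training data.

fungal: (68/131) × (3/68) × (35/68) × (59/68) ≈ 0.0102271
viral: (63/131) × (16/63) × (56/63) × (23/63) ≈ 0.0396354
Highest score → viral.

viral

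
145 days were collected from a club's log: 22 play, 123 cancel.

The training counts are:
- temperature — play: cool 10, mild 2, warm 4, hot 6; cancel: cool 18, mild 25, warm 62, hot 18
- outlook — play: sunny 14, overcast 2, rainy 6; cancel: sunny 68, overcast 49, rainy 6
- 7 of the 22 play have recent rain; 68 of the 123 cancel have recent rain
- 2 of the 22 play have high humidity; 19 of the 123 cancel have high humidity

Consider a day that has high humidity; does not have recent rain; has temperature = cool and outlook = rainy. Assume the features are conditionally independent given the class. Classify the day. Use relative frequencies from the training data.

play: (22/145) × (10/22) × (6/22) × (15/22) × (2/22) ≈ 0.00116583
cancel: (123/145) × (18/123) × (6/123) × (55/123) × (19/123) ≈ 0.00041827
Highest score → play.

play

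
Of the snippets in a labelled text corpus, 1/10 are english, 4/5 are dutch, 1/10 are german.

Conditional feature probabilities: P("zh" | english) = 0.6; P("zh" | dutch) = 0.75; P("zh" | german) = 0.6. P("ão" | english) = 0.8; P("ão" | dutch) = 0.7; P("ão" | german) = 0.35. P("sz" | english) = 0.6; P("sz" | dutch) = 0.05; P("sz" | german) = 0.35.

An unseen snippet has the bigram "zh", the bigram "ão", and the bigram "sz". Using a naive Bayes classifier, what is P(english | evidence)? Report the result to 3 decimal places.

0.504

english: 0.1 × 0.6 × 0.8 × 0.6 = 0.0288
dutch: 0.8 × 0.75 × 0.7 × 0.05 = 0.021
german: 0.1 × 0.6 × 0.35 × 0.35 = 0.00735
P(english | x) = 0.0288 / 0.05715 ≈ 0.504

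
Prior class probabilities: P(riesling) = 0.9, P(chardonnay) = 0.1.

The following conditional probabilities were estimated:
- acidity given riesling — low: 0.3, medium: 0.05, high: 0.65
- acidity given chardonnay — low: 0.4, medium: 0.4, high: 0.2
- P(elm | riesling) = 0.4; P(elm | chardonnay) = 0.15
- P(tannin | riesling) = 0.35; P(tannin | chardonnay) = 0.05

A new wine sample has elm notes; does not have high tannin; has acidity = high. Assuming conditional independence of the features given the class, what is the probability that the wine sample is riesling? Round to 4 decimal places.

riesling: 0.9 × 0.65 × 0.4 × (1−0.35) = 0.1521
chardonnay: 0.1 × 0.2 × 0.15 × (1−0.05) = 0.00285
P(riesling | x) = 0.1521 / 0.15495 ≈ 0.9816

0.9816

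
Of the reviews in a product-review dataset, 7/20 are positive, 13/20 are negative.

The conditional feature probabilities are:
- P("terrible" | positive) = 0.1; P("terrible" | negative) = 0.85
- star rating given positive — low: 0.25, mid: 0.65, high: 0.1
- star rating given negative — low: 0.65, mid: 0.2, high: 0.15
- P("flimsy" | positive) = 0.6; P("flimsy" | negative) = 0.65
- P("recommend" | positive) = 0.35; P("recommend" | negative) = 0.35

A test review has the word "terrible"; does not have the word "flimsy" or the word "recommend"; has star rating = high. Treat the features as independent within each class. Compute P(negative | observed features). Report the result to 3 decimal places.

positive: 0.35 × 0.1 × 0.1 × (1−0.6) × (1−0.35) = 0.00091
negative: 0.65 × 0.85 × 0.15 × (1−0.65) × (1−0.35) = 0.0188540625
P(negative | x) = 0.0188540625 / 0.0197640625 ≈ 0.954

0.954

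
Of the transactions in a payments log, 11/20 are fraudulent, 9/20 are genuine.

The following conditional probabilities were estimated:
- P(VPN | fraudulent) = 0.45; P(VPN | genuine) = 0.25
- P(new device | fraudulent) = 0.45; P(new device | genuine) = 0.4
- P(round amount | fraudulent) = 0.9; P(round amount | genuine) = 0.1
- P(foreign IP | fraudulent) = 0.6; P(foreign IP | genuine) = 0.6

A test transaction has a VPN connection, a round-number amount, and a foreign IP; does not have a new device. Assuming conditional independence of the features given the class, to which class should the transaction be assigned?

fraudulent

fraudulent: 0.55 × 0.45 × (1−0.45) × 0.9 × 0.6 = 0.0735075
genuine: 0.45 × 0.25 × (1−0.4) × 0.1 × 0.6 = 0.00405
Highest score → fraudulent.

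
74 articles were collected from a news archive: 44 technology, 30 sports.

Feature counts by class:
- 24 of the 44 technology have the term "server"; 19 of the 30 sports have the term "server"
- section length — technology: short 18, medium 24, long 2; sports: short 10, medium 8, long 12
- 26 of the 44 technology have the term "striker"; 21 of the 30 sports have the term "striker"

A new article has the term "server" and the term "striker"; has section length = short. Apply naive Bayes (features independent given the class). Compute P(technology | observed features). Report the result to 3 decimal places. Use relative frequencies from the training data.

technology: (44/74) × (24/44) × (18/44) × (26/44) ≈ 0.0784007
sports: (30/74) × (19/30) × (10/30) × (21/30) ≈ 0.0599099
P(technology | x) = 0.0784007 / 0.1383106 ≈ 0.567

0.567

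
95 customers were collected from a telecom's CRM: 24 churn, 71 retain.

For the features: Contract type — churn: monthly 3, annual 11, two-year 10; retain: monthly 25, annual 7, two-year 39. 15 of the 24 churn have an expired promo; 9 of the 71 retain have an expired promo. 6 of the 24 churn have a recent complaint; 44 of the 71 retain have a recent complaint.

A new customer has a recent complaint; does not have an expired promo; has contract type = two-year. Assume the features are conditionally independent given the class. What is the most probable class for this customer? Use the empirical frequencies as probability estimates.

churn: (24/95) × (10/24) × (9/24) × (6/24) ≈ 0.00986842
retain: (71/95) × (39/71) × (62/71) × (44/71) ≈ 0.222161
Highest score → retain.

retain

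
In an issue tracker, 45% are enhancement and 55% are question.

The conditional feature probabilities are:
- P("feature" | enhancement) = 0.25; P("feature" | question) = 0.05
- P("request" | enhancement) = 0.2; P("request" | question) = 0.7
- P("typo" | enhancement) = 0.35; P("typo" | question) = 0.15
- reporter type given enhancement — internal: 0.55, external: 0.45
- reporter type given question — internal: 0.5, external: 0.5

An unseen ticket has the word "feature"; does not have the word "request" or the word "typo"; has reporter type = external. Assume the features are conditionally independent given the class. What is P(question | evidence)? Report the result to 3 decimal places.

0.118

enhancement: 0.45 × 0.25 × (1−0.2) × (1−0.35) × 0.45 = 0.026325
question: 0.55 × 0.05 × (1−0.7) × (1−0.15) × 0.5 = 0.00350625
P(question | x) = 0.00350625 / 0.02983125 ≈ 0.118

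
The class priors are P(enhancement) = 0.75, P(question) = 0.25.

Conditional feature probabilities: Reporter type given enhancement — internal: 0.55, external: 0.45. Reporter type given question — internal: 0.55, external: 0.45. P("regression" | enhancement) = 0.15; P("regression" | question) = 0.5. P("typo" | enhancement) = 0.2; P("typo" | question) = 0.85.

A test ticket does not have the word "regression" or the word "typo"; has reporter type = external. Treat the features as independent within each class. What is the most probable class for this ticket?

enhancement: 0.75 × 0.45 × (1−0.15) × (1−0.2) = 0.2295
question: 0.25 × 0.45 × (1−0.5) × (1−0.85) = 0.0084375
Highest score → enhancement.

enhancement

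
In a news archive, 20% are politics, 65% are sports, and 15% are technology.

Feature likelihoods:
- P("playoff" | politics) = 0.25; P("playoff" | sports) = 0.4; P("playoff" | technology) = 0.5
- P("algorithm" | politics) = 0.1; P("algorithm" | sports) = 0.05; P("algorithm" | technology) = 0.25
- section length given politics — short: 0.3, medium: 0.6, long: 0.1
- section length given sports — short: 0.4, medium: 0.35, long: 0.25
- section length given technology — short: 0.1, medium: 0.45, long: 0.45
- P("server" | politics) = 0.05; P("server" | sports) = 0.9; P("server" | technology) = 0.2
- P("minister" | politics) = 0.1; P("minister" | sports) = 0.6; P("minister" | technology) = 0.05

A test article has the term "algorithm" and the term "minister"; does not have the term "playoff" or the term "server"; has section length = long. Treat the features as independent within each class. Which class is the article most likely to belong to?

politics: 0.2 × (1−0.25) × 0.1 × 0.1 × (1−0.05) × 0.1 = 0.0001425
sports: 0.65 × (1−0.4) × 0.05 × 0.25 × (1−0.9) × 0.6 = 0.0002925
technology: 0.15 × (1−0.5) × 0.25 × 0.45 × (1−0.2) × 0.05 = 0.0003375
Highest score → technology.

technology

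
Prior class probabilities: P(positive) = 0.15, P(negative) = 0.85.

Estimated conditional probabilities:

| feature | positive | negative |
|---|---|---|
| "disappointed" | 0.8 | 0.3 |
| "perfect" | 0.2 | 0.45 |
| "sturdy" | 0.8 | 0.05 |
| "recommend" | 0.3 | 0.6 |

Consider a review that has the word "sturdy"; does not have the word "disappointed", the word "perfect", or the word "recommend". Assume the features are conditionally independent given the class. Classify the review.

positive: 0.15 × (1−0.8) × (1−0.2) × 0.8 × (1−0.3) = 0.01344
negative: 0.85 × (1−0.3) × (1−0.45) × 0.05 × (1−0.6) = 0.006545
Highest score → positive.

positive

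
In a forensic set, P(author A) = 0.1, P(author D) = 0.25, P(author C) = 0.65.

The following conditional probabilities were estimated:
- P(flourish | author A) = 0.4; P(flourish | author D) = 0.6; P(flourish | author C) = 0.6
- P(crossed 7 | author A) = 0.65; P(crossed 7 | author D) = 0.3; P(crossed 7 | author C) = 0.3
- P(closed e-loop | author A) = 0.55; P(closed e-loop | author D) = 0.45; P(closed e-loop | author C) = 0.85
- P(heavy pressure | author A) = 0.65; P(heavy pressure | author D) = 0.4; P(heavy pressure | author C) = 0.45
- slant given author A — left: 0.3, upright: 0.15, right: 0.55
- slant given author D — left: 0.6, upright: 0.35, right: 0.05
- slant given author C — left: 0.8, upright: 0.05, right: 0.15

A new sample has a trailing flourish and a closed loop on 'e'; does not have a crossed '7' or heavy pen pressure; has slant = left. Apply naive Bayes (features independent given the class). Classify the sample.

author A: 0.1 × 0.4 × (1−0.65) × 0.55 × (1−0.65) × 0.3 = 0.0008085
author D: 0.25 × 0.6 × (1−0.3) × 0.45 × (1−0.4) × 0.6 = 0.01701
author C: 0.65 × 0.6 × (1−0.3) × 0.85 × (1−0.45) × 0.8 = 0.102102
Highest score → author C.

author C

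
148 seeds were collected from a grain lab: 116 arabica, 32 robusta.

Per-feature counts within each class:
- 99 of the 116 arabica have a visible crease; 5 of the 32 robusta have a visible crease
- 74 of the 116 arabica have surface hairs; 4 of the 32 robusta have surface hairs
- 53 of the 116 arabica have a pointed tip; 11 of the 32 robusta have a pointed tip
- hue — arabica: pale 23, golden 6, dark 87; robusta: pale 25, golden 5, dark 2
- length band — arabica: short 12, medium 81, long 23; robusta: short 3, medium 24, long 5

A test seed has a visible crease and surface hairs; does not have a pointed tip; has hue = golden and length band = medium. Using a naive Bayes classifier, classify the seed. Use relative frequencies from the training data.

arabica: (116/148) × (99/116) × (74/116) × (63/116) × (6/116) × (81/116) ≈ 0.00837047
robusta: (32/148) × (5/32) × (4/32) × (21/32) × (5/32) × (24/32) ≈ 0.000324765
Highest score → arabica.

arabica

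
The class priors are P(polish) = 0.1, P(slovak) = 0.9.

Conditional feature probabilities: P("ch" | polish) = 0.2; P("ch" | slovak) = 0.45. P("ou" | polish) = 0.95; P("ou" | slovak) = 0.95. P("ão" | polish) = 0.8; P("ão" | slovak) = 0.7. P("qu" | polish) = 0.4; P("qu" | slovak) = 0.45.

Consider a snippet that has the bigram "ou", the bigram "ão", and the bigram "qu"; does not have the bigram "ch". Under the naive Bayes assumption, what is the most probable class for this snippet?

slovak

polish: 0.1 × (1−0.2) × 0.95 × 0.8 × 0.4 = 0.02432
slovak: 0.9 × (1−0.45) × 0.95 × 0.7 × 0.45 = 0.14812875
Highest score → slovak.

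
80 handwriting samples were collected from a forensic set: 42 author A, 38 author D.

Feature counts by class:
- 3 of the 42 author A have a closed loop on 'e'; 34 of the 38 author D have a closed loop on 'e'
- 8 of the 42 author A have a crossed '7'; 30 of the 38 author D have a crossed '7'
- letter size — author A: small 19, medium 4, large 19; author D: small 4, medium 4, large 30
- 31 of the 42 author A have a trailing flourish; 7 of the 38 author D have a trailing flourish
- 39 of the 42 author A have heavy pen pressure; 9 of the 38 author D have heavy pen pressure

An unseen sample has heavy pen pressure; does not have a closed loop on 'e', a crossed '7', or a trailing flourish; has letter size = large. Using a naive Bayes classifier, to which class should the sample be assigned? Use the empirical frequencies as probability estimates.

author A: (42/80) × (39/42) × (34/42) × (19/42) × (11/42) × (39/42) ≈ 0.0434177
author D: (38/80) × (4/38) × (8/38) × (30/38) × (31/38) × (9/38) ≈ 0.00160565
Highest score → author A.

author A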